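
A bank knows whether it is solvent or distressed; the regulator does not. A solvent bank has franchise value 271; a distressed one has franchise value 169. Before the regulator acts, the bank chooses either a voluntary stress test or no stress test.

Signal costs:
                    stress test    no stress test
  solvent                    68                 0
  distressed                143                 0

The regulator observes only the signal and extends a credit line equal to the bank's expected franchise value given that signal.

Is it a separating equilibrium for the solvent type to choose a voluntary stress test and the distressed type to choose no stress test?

Yes

If types separate, stress test earns payment 271 and no stress test earns 169.
Solvent: stress test gives 271 − 68 = 203; no stress test gives 169 − 0 = 169. No deviation. ✓
Distressed: no stress test gives 169 − 0 = 169; stress test gives 271 − 143 = 128. No deviation. ✓
Neither type gains from mimicking the other.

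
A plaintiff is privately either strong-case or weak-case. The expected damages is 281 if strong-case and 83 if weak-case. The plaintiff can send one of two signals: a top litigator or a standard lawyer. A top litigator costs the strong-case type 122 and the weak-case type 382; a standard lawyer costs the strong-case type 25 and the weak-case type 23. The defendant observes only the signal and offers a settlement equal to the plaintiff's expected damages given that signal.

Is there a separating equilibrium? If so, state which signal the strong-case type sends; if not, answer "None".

top litigator

Try strong-case → top litigator, weak-case → standard lawyer:
  If types separate, top litigator earns payment 281 and standard lawyer earns 83.
  Strong-case: top litigator gives 281 − 122 = 159; standard lawyer gives 83 − 25 = 58. No deviation. ✓
  Weak-case: standard lawyer gives 83 − 23 = 60; top litigator gives 281 − 382 = -101. No deviation. ✓
Both hold — the strong-case type sends top litigator.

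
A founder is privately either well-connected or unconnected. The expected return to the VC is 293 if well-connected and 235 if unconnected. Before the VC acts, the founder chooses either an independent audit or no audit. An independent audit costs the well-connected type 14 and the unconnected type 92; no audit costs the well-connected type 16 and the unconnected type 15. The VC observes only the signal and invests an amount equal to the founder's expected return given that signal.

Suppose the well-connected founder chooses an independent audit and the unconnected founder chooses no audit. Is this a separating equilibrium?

If types separate, audit earns payment 293 and no audit earns 235.
Well-connected: audit gives 293 − 14 = 279; no audit gives 235 − 16 = 219. No deviation. ✓
Unconnected: no audit gives 235 − 15 = 220; audit gives 293 − 92 = 201. No deviation. ✓
Neither type gains from mimicking the other.

Yes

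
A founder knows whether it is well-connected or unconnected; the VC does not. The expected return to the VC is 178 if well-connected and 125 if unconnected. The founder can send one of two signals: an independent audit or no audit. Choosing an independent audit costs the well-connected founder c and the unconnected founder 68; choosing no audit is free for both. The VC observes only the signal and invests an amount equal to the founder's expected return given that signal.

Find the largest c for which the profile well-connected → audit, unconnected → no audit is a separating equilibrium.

53

Under separation: audit → well-connected (pays 178); no audit → unconnected (pays 125).
Unconnected: 125 − 0 = 125 ≥ 178 − 68 = 110. Holds regardless of c. ✓
Well-connected: 178 − c ≥ 125 − 0, so c ≤ 178 − 125 = 53.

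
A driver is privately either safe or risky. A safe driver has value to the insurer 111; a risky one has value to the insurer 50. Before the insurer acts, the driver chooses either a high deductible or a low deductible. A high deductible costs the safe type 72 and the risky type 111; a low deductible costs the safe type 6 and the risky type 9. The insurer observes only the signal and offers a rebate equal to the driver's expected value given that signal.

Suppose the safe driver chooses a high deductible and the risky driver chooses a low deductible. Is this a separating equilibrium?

No

Under separation the insurer infers type exactly: high deductible → safe (pays 111), low deductible → risky (pays 50).
Safe: high deductible gives 111 − 72 = 39; low deductible gives 50 − 6 = 44. Would deviate. ✗
Risky: low deductible gives 50 − 9 = 41; high deductible gives 111 − 111 = 0. No deviation. ✓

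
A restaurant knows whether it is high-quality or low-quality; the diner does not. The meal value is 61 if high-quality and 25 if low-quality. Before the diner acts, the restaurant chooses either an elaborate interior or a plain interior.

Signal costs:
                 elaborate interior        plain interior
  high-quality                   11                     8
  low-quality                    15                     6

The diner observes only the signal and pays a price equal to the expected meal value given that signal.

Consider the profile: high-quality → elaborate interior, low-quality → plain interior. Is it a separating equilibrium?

No

If types separate, elaborate interior earns payment 61 and plain interior earns 25.
High-quality: elaborate interior gives 61 − 11 = 50; plain interior gives 25 − 8 = 17. No deviation. ✓
Low-quality: plain interior gives 25 − 6 = 19; elaborate interior gives 61 − 15 = 46. Would deviate. ✗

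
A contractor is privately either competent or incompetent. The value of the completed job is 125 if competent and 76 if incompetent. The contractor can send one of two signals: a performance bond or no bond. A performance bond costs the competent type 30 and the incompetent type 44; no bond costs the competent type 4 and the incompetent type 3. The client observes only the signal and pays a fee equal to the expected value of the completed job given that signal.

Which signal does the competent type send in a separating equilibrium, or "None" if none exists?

Try competent → bond, incompetent → no bond:
  If types separate, bond earns payment 125 and no bond earns 76.
  Competent: bond gives 125 − 30 = 95; no bond gives 76 − 4 = 72. No deviation. ✓
  Incompetent: no bond gives 76 − 3 = 73; bond gives 125 − 44 = 81. Would deviate. ✗
Try competent → no bond, incompetent → bond:
  If types separate, no bond earns payment 125 and bond earns 76.
  Competent: no bond gives 125 − 4 = 121; bond gives 76 − 30 = 46. No deviation. ✓
  Incompetent: bond gives 76 − 44 = 32; no bond gives 125 − 3 = 122. Would deviate. ✗
Neither assignment is incentive-compatible.

None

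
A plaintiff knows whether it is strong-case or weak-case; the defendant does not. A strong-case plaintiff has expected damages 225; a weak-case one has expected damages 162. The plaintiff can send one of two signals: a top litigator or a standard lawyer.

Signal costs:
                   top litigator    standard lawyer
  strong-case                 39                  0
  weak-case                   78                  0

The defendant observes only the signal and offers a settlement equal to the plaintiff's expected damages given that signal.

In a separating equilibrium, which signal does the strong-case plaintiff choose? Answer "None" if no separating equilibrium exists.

Try strong-case → top litigator, weak-case → standard lawyer:
  If types separate, top litigator earns payment 225 and standard lawyer earns 162.
  Strong-case: top litigator gives 225 − 39 = 186; standard lawyer gives 162 − 0 = 162. No deviation. ✓
  Weak-case: standard lawyer gives 162 − 0 = 162; top litigator gives 225 − 78 = 147. No deviation. ✓
Both hold — the strong-case type sends top litigator.

top litigator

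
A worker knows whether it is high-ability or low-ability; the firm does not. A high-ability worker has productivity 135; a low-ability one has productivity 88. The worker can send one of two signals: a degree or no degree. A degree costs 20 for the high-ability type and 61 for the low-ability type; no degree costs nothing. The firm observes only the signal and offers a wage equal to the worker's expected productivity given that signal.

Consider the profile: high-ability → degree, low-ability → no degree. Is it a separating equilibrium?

Under separation the firm infers type exactly: degree → high-ability (pays 135), no degree → low-ability (pays 88).
High-ability: degree gives 135 − 20 = 115; no degree gives 88 − 0 = 88. No deviation. ✓
Low-ability: no degree gives 88 − 0 = 88; degree gives 135 − 61 = 74. No deviation. ✓
Both incentive constraints hold.

Yes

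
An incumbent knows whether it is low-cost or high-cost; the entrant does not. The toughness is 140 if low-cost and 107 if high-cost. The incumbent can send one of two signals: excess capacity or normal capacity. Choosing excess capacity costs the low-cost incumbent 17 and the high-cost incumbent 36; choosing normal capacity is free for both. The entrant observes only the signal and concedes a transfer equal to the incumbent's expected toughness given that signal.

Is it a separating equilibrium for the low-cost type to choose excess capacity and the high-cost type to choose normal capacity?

If types separate, excess capacity earns payment 140 and normal capacity earns 107.
Low-cost: excess capacity gives 140 − 17 = 123; normal capacity gives 107 − 0 = 107. No deviation. ✓
High-cost: normal capacity gives 107 − 0 = 107; excess capacity gives 140 − 36 = 104. No deviation. ✓
Both incentive constraints hold.

Yes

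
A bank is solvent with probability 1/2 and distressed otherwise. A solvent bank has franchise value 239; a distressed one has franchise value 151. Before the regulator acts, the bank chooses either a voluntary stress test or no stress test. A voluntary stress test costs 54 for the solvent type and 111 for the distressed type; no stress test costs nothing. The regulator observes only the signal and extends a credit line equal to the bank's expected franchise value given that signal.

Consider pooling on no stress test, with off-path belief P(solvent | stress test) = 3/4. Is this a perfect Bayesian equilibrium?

At the pooled signal (no stress test) the regulator holds the prior 1/2 and pays 1/2·239 + 1/2·151 = 195. Off-path (stress test) belief 3/4 gives 3/4·239 + 1/4·151 = 217.
Solvent: no stress test gives 195 − 0 = 195; stress test gives 217 − 54 = 163. Stays. ✓
Distressed: no stress test gives 195 − 0 = 195; stress test gives 217 − 111 = 106. Stays. ✓

Yes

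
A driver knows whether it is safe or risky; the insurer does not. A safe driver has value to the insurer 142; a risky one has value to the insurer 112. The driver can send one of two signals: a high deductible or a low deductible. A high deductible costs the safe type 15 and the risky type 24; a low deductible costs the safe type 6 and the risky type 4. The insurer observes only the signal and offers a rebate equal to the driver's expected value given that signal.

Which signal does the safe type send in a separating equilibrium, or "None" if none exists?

Try safe → high deductible, risky → low deductible:
  Under separation the insurer infers type exactly: high deductible → safe (pays 142), low deductible → risky (pays 112).
  Safe: high deductible gives 142 − 15 = 127; low deductible gives 112 − 6 = 106. No deviation. ✓
  Risky: low deductible gives 112 − 4 = 108; high deductible gives 142 − 24 = 118. Would deviate. ✗
Try safe → low deductible, risky → high deductible:
  Under separation the insurer infers type exactly: low deductible → safe (pays 142), high deductible → risky (pays 112).
  Safe: low deductible gives 142 − 6 = 136; high deductible gives 112 − 15 = 97. No deviation. ✓
  Risky: high deductible gives 112 − 24 = 88; low deductible gives 142 − 4 = 138. Would deviate. ✗
Neither assignment is incentive-compatible.

None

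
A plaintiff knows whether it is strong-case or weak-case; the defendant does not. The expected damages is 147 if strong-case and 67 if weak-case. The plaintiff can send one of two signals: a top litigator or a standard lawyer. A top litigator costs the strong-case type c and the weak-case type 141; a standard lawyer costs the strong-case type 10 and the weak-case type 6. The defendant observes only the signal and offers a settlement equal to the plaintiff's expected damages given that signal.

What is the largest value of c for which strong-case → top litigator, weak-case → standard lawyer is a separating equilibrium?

Under separation: top litigator → strong-case (pays 147); standard lawyer → weak-case (pays 67).
Weak-case: 67 − 6 = 61 ≥ 147 − 141 = 6. Holds regardless of c. ✓
Strong-case: 147 − c ≥ 67 − 10, so c ≤ 147 − 57 = 90.

90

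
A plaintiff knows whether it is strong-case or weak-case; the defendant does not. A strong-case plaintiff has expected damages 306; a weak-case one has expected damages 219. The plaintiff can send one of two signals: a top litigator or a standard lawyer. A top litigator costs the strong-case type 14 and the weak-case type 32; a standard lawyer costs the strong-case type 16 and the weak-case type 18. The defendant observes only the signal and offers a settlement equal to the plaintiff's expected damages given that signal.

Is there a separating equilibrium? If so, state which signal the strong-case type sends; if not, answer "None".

Try strong-case → top litigator, weak-case → standard lawyer:
  Under separation the defendant infers type exactly: top litigator → strong-case (pays 306), standard lawyer → weak-case (pays 219).
  Strong-case: top litigator gives 306 − 14 = 292; standard lawyer gives 219 − 16 = 203. No deviation. ✓
  Weak-case: standard lawyer gives 219 − 18 = 201; top litigator gives 306 − 32 = 274. Would deviate. ✗
Try strong-case → standard lawyer, weak-case → top litigator:
  Under separation the defendant infers type exactly: standard lawyer → strong-case (pays 306), top litigator → weak-case (pays 219).
  Strong-case: standard lawyer gives 306 − 16 = 290; top litigator gives 219 − 14 = 205. No deviation. ✓
  Weak-case: top litigator gives 219 − 32 = 187; standard lawyer gives 306 − 18 = 288. Would deviate. ✗
Neither assignment is incentive-compatible.

None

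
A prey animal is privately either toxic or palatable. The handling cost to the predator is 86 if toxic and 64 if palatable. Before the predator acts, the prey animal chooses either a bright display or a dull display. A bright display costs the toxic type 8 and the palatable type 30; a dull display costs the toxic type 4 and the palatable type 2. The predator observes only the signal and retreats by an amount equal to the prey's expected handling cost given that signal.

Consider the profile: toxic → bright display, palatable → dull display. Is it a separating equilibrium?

If types separate, bright display earns payment 86 and dull display earns 64.
Toxic: bright display gives 86 − 8 = 78; dull display gives 64 − 4 = 60. No deviation. ✓
Palatable: dull display gives 64 − 2 = 62; bright display gives 86 − 30 = 56. No deviation. ✓
Neither type gains from mimicking the other.

Yes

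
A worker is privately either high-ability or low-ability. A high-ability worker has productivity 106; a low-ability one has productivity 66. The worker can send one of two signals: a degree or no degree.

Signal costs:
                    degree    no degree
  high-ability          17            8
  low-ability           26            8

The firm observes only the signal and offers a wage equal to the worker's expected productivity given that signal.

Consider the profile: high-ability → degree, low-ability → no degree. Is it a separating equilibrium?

If types separate, degree earns payment 106 and no degree earns 66.
High-ability: degree gives 106 − 17 = 89; no degree gives 66 − 8 = 58. No deviation. ✓
Low-ability: no degree gives 66 − 8 = 58; degree gives 106 − 26 = 80. Would deviate. ✗

No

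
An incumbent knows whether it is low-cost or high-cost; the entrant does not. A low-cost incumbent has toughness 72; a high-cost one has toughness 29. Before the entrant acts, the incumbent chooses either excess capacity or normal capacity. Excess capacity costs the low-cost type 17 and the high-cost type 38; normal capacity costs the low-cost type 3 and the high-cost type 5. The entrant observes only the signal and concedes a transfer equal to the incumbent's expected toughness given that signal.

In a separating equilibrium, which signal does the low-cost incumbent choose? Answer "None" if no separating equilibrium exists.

Try low-cost → excess capacity, high-cost → normal capacity:
  If types separate, excess capacity earns payment 72 and normal capacity earns 29.
  Low-cost: excess capacity gives 72 − 17 = 55; normal capacity gives 29 − 3 = 26. No deviation. ✓
  High-cost: normal capacity gives 29 − 5 = 24; excess capacity gives 72 − 38 = 34. Would deviate. ✗
Try low-cost → normal capacity, high-cost → excess capacity:
  If types separate, normal capacity earns payment 72 and excess capacity earns 29.
  Low-cost: normal capacity gives 72 − 3 = 69; excess capacity gives 29 − 17 = 12. No deviation. ✓
  High-cost: excess capacity gives 29 − 38 = -9; normal capacity gives 72 − 5 = 67. Would deviate. ✗
Neither assignment is incentive-compatible.

None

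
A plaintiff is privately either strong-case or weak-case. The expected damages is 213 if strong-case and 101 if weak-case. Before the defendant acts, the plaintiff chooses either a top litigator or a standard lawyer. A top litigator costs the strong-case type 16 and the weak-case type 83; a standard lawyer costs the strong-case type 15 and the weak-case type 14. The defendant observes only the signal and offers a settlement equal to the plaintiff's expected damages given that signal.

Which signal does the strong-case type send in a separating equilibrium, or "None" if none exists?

None

Try strong-case → top litigator, weak-case → standard lawyer:
  Under separation the defendant infers type exactly: top litigator → strong-case (pays 213), standard lawyer → weak-case (pays 101).
  Strong-case: top litigator gives 213 − 16 = 197; standard lawyer gives 101 − 15 = 86. No deviation. ✓
  Weak-case: standard lawyer gives 101 − 14 = 87; top litigator gives 213 − 83 = 130. Would deviate. ✗
Try strong-case → standard lawyer, weak-case → top litigator:
  Under separation the defendant infers type exactly: standard lawyer → strong-case (pays 213), top litigator → weak-case (pays 101).
  Strong-case: standard lawyer gives 213 − 15 = 198; top litigator gives 101 − 16 = 85. No deviation. ✓
  Weak-case: top litigator gives 101 − 83 = 18; standard lawyer gives 213 − 14 = 199. Would deviate. ✗
Neither assignment is incentive-compatible.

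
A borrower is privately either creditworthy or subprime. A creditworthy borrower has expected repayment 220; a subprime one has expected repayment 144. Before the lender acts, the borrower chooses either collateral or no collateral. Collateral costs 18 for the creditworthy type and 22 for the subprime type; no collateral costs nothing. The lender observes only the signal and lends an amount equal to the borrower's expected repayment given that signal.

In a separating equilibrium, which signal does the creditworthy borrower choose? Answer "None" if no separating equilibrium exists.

None

Try creditworthy → collateral, subprime → no collateral:
  If types separate, collateral earns payment 220 and no collateral earns 144.
  Creditworthy: collateral gives 220 − 18 = 202; no collateral gives 144 − 0 = 144. No deviation. ✓
  Subprime: no collateral gives 144 − 0 = 144; collateral gives 220 − 22 = 198. Would deviate. ✗
Try creditworthy → no collateral, subprime → collateral:
  If types separate, no collateral earns payment 220 and collateral earns 144.
  Creditworthy: no collateral gives 220 − 0 = 220; collateral gives 144 − 18 = 126. No deviation. ✓
  Subprime: collateral gives 144 − 22 = 122; no collateral gives 220 − 0 = 220. Would deviate. ✗
Neither assignment is incentive-compatible.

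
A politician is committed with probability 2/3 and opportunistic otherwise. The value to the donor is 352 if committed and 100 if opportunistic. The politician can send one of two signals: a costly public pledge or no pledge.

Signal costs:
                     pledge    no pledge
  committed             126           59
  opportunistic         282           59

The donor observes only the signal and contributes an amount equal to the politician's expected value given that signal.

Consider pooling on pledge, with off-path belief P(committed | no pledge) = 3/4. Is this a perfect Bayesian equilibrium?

No

On the equilibrium path (pledge) the donor holds the prior 2/3 and pays 2/3·352 + 1/3·100 = 268. Off-path (no pledge) belief 3/4 gives 3/4·352 + 1/4·100 = 289.
Committed: pledge gives 268 − 126 = 142; no pledge gives 289 − 59 = 230. Deviates. ✗
Opportunistic: pledge gives 268 − 282 = -14; no pledge gives 289 − 59 = 230. Deviates. ✗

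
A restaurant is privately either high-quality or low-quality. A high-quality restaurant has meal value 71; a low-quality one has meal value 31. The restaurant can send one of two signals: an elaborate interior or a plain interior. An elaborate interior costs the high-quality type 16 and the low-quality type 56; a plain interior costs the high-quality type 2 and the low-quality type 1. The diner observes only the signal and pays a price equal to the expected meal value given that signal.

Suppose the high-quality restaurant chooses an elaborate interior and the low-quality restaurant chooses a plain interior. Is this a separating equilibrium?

Yes

If types separate, elaborate interior earns payment 71 and plain interior earns 31.
High-quality: elaborate interior gives 71 − 16 = 55; plain interior gives 31 − 2 = 29. No deviation. ✓
Low-quality: plain interior gives 31 − 1 = 30; elaborate interior gives 71 − 56 = 15. No deviation. ✓
Both incentive constraints hold.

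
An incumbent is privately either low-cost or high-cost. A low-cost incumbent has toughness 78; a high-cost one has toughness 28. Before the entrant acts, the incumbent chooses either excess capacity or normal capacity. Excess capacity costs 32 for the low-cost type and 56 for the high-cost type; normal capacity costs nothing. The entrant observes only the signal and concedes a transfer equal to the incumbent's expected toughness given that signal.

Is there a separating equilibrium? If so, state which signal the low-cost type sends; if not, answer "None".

Try low-cost → excess capacity, high-cost → normal capacity:
  If types separate, excess capacity earns payment 78 and normal capacity earns 28.
  Low-cost: excess capacity gives 78 − 32 = 46; normal capacity gives 28 − 0 = 28. No deviation. ✓
  High-cost: normal capacity gives 28 − 0 = 28; excess capacity gives 78 − 56 = 22. No deviation. ✓
Both hold — the low-cost type sends excess capacity.

excess capacity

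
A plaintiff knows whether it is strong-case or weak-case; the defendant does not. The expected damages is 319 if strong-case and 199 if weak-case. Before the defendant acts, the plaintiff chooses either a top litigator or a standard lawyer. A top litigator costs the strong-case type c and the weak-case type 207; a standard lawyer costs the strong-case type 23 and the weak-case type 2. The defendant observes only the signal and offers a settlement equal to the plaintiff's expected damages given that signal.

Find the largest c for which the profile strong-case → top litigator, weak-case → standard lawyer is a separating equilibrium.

143

Under separation: top litigator → strong-case (pays 319); standard lawyer → weak-case (pays 199).
Weak-case: 199 − 2 = 197 ≥ 319 − 207 = 112. Holds regardless of c. ✓
Strong-case: 319 − c ≥ 199 − 23, so c ≤ 319 − 176 = 143.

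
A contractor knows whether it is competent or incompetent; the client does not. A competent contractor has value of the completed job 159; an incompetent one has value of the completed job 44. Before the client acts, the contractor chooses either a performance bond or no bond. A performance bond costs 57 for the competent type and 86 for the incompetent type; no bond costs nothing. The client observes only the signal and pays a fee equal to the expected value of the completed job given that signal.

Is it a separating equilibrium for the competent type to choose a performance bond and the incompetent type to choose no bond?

No

Under separation the client infers type exactly: bond → competent (pays 159), no bond → incompetent (pays 44).
Competent: bond gives 159 − 57 = 102; no bond gives 44 − 0 = 44. No deviation. ✓
Incompetent: no bond gives 44 − 0 = 44; bond gives 159 − 86 = 73. Would deviate. ✗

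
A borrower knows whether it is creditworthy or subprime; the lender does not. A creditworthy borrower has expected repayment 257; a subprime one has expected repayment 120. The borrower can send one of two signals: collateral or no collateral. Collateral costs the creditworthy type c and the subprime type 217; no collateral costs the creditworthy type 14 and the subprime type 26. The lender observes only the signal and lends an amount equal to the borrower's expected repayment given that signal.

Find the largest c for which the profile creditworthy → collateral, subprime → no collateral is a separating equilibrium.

Under separation: collateral → creditworthy (pays 257); no collateral → subprime (pays 120).
Subprime: 120 − 26 = 94 ≥ 257 − 217 = 40. Holds regardless of c. ✓
Creditworthy: 257 − c ≥ 120 − 14, so c ≤ 257 − 106 = 151.

151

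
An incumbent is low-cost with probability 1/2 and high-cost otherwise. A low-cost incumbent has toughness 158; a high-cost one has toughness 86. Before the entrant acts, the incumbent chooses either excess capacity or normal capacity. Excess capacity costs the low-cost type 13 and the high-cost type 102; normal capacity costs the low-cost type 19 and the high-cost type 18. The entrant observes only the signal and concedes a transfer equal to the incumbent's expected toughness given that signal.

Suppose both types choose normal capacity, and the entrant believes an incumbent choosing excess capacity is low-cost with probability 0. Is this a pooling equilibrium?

Yes

At the pooled signal (normal capacity) the entrant holds the prior 1/2 and pays 1/2·158 + 1/2·86 = 122. Off-path (excess capacity) belief 0 gives 0·158 + 1·86 = 86.
Low-cost: normal capacity gives 122 − 19 = 103; excess capacity gives 86 − 13 = 73. Stays. ✓
High-cost: normal capacity gives 122 − 18 = 104; excess capacity gives 86 − 102 = -16. Stays. ✓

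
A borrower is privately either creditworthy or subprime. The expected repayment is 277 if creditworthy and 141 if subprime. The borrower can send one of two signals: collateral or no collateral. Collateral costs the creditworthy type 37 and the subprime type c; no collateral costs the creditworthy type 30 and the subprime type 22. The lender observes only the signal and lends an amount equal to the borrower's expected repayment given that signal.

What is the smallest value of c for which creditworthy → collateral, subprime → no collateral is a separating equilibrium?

158

Under separation: collateral → creditworthy (pays 277); no collateral → subprime (pays 141).
Creditworthy: 277 − 37 = 240 ≥ 141 − 30 = 111. Holds regardless of c. ✓
Subprime: 141 − 22 ≥ 277 − c, so c ≥ 277 − 119 = 158.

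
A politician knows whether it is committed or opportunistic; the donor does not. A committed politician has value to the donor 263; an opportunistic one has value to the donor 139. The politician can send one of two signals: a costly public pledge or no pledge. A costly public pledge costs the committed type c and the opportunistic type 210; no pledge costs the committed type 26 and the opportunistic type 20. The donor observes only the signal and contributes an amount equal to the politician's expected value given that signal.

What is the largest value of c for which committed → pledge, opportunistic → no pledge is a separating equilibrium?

150

Under separation: pledge → committed (pays 263); no pledge → opportunistic (pays 139).
Opportunistic: 139 − 20 = 119 ≥ 263 − 210 = 53. Holds regardless of c. ✓
Committed: 263 − c ≥ 139 − 26, so c ≤ 263 − 113 = 150.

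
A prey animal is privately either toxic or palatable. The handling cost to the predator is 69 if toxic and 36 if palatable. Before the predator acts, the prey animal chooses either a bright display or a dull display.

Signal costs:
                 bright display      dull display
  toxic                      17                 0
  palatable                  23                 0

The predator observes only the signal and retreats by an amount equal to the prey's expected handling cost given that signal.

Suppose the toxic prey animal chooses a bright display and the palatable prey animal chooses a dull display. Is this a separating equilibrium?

No

If types separate, bright display earns payment 69 and dull display earns 36.
Toxic: bright display gives 69 − 17 = 52; dull display gives 36 − 0 = 36. No deviation. ✓
Palatable: dull display gives 36 − 0 = 36; bright display gives 69 − 23 = 46. Would deviate. ✗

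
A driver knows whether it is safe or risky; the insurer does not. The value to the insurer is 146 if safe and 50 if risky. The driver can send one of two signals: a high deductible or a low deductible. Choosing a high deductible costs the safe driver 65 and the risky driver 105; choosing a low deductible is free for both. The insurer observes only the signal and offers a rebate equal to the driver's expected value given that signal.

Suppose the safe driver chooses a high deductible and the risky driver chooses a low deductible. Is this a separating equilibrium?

If types separate, high deductible earns payment 146 and low deductible earns 50.
Safe: high deductible gives 146 − 65 = 81; low deductible gives 50 − 0 = 50. No deviation. ✓
Risky: low deductible gives 50 − 0 = 50; high deductible gives 146 − 105 = 41. No deviation. ✓
Both incentive constraints hold.

Yes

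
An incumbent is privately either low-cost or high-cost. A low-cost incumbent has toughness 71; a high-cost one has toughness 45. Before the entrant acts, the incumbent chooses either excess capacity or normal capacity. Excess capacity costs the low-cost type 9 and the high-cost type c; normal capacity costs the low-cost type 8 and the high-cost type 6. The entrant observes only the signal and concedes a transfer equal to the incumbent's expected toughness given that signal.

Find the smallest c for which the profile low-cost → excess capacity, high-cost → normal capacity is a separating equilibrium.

32

Under separation: excess capacity → low-cost (pays 71); normal capacity → high-cost (pays 45).
Low-cost: 71 − 9 = 62 ≥ 45 − 8 = 37. Holds regardless of c. ✓
High-cost: 45 − 6 ≥ 71 − c, so c ≥ 71 − 39 = 32.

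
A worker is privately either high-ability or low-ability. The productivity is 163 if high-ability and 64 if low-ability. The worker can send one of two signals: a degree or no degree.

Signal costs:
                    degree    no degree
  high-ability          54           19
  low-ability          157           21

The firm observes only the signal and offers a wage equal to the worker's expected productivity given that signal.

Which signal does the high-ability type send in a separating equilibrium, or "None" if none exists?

degree

Try high-ability → degree, low-ability → no degree:
  Under separation the firm infers type exactly: degree → high-ability (pays 163), no degree → low-ability (pays 64).
  High-ability: degree gives 163 − 54 = 109; no degree gives 64 − 19 = 45. No deviation. ✓
  Low-ability: no degree gives 64 − 21 = 43; degree gives 163 − 157 = 6. No deviation. ✓
Both hold — the high-ability type sends degree.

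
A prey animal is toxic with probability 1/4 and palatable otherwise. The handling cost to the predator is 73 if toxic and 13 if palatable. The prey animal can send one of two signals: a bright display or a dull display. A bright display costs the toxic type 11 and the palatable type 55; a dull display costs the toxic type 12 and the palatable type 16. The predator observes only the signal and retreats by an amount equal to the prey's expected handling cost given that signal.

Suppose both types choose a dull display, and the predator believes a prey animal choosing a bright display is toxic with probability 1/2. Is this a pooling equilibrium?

No

At the pooled signal (dull display) the predator holds the prior 1/4 and pays 1/4·73 + 3/4·13 = 28. Off-path (bright display) belief 1/2 gives 1/2·73 + 1/2·13 = 43.
Toxic: dull display gives 28 − 12 = 16; bright display gives 43 − 11 = 32. Deviates. ✗
Palatable: dull display gives 28 − 16 = 12; bright display gives 43 − 55 = -12. Stays. ✓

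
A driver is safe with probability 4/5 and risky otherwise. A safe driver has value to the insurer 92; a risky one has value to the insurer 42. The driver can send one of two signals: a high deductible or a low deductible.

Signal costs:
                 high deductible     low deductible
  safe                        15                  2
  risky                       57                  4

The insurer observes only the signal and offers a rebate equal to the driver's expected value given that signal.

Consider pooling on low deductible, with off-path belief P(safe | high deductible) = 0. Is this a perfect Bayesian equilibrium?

Yes

On the equilibrium path (low deductible) the insurer holds the prior 4/5 and pays 4/5·92 + 1/5·42 = 82. Off-path (high deductible) belief 0 gives 0·92 + 1·42 = 42.
Safe: low deductible gives 82 − 2 = 80; high deductible gives 42 − 15 = 27. Stays. ✓
Risky: low deductible gives 82 − 4 = 78; high deductible gives 42 − 57 = -15. Stays. ✓
Beliefs are Bayes-consistent on-path and both types best-respond.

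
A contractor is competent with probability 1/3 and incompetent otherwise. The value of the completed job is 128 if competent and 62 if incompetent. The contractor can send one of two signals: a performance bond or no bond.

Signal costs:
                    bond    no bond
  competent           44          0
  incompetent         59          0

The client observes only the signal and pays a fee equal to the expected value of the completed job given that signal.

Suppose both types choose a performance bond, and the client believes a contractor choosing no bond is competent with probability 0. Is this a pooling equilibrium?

At the pooled signal (bond) the client holds the prior 1/3 and pays 1/3·128 + 2/3·62 = 84. Off-path (no bond) belief 0 gives 0·128 + 1·62 = 62.
Competent: bond gives 84 − 44 = 40; no bond gives 62 − 0 = 62. Deviates. ✗
Incompetent: bond gives 84 − 59 = 25; no bond gives 62 − 0 = 62. Deviates. ✗

No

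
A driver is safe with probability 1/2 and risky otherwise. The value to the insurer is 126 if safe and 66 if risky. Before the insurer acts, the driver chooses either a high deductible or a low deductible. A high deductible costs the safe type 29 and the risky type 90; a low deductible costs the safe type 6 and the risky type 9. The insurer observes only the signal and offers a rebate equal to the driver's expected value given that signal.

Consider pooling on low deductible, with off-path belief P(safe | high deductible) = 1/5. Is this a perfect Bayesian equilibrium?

Yes

At the pooled signal (low deductible) the insurer holds the prior 1/2 and pays 1/2·126 + 1/2·66 = 96. Off-path (high deductible) belief 1/5 gives 1/5·126 + 4/5·66 = 78.
Safe: low deductible gives 96 − 6 = 90; high deductible gives 78 − 29 = 49. Stays. ✓
Risky: low deductible gives 96 − 9 = 87; high deductible gives 78 − 90 = -12. Stays. ✓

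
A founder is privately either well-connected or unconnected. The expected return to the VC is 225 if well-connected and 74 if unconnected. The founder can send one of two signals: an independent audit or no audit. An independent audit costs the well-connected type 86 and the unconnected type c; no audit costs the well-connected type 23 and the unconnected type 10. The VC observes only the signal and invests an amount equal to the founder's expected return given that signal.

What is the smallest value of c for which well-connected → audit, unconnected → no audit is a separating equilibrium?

161

Under separation: audit → well-connected (pays 225); no audit → unconnected (pays 74).
Well-connected: 225 − 86 = 139 ≥ 74 − 23 = 51. Holds regardless of c. ✓
Unconnected: 74 − 10 ≥ 225 − c, so c ≥ 225 − 64 = 161.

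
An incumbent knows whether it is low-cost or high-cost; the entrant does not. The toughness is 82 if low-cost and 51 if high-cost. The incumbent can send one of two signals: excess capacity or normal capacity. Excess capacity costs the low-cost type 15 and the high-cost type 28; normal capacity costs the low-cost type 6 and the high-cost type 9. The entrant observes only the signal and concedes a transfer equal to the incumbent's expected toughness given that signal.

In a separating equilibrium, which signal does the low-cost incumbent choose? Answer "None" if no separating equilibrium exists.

None

Try low-cost → excess capacity, high-cost → normal capacity:
  Under separation the entrant infers type exactly: excess capacity → low-cost (pays 82), normal capacity → high-cost (pays 51).
  Low-cost: excess capacity gives 82 − 15 = 67; normal capacity gives 51 − 6 = 45. No deviation. ✓
  High-cost: normal capacity gives 51 − 9 = 42; excess capacity gives 82 − 28 = 54. Would deviate. ✗
Try low-cost → normal capacity, high-cost → excess capacity:
  Under separation the entrant infers type exactly: normal capacity → low-cost (pays 82), excess capacity → high-cost (pays 51).
  Low-cost: normal capacity gives 82 − 6 = 76; excess capacity gives 51 − 15 = 36. No deviation. ✓
  High-cost: excess capacity gives 51 − 28 = 23; normal capacity gives 82 − 9 = 73. Would deviate. ✗
Neither assignment is incentive-compatible.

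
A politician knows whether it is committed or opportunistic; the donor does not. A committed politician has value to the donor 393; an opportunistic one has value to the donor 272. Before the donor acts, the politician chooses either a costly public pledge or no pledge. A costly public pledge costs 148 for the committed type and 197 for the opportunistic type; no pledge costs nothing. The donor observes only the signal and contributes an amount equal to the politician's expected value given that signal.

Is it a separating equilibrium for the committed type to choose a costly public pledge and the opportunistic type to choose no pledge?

No

If types separate, pledge earns payment 393 and no pledge earns 272.
Committed: pledge gives 393 − 148 = 245; no pledge gives 272 − 0 = 272. Would deviate. ✗
Opportunistic: no pledge gives 272 − 0 = 272; pledge gives 393 − 197 = 196. No deviation. ✓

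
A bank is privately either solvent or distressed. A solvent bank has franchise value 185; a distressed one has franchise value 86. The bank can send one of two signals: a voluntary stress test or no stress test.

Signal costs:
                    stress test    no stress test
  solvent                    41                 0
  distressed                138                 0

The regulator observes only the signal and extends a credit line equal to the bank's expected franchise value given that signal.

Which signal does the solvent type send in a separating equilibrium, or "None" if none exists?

stress test

Try solvent → stress test, distressed → no stress test:
  If types separate, stress test earns payment 185 and no stress test earns 86.
  Solvent: stress test gives 185 − 41 = 144; no stress test gives 86 − 0 = 86. No deviation. ✓
  Distressed: no stress test gives 86 − 0 = 86; stress test gives 185 − 138 = 47. No deviation. ✓
Both hold — the solvent type sends stress test.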